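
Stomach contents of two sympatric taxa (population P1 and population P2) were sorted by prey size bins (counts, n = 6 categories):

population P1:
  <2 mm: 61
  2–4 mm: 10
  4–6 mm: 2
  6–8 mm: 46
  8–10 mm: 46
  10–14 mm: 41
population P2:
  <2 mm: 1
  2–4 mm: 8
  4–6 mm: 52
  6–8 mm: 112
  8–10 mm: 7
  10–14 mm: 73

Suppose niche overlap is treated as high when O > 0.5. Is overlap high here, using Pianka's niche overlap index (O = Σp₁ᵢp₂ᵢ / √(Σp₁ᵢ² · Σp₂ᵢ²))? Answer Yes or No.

Proportions for population P1 (n=206): 61/206=0.2961, 10/206=0.0485, 2/206=0.0097, 46/206=0.2233, 46/206=0.2233, 41/206=0.1990
Proportions for population P2 (n=253): 1/253=0.0040, 8/253=0.0316, 52/253=0.2055, 112/253=0.4427, 7/253=0.0277, 73/253=0.2885
Σ p₁ᵢp₂ᵢ = 0.001184 + 0.001533 + 0.001993 + 0.098855 + 0.006185 + 0.057412 = 0.167162
Σp_1ᵢ² = 0.2961² + 0.0485² + 0.0097² + 0.2233² + 0.2233² + 0.1990² = 0.087675 + 0.002352 + 0.000094 + 0.049863 + 0.049863 + 0.039601 = 0.229448
Σp_2ᵢ² = 0.0040² + 0.0316² + 0.2055² + 0.4427² + 0.0277² + 0.2885² = 0.000016 + 0.000999 + 0.042230 + 0.195983 + 0.000767 + 0.083232 = 0.323227
O = 0.167162 / √(0.229448 × 0.323227) = 0.167162 / 0.2723303 = 0.6138
O = 0.6138 > 0.5 → Yes.

Yes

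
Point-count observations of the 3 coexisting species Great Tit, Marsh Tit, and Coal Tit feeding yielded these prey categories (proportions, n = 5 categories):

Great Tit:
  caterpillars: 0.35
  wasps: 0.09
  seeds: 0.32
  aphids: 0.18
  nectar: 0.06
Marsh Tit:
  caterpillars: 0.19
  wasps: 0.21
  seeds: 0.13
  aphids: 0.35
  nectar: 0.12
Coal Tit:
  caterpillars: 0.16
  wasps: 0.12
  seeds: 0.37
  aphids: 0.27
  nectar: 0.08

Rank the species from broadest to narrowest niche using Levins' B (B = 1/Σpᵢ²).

Marsh Tit > Coal Tit > Great Tit

Σp_Greaᵢ² = 0.35² + 0.09² + 0.32² + 0.18² + 0.06² = 0.1225 + 0.0081 + 0.1024 + 0.0324 + 0.0036 = 0.2690
B_Grea = 1 / 0.2690 = 3.7175
Σp_Marsᵢ² = 0.19² + 0.21² + 0.13² + 0.35² + 0.12² = 0.0361 + 0.0441 + 0.0169 + 0.1225 + 0.0144 = 0.2340
B_Mars = 1 / 0.2340 = 4.2735
Σp_Coalᵢ² = 0.16² + 0.12² + 0.37² + 0.27² + 0.08² = 0.0256 + 0.0144 + 0.1369 + 0.0729 + 0.0064 = 0.2562
B_Coal = 1 / 0.2562 = 3.9032
Ranking by B (broadest → narrowest): Marsh Tit (4.27) > Coal Tit (3.90) > Great Tit (3.72)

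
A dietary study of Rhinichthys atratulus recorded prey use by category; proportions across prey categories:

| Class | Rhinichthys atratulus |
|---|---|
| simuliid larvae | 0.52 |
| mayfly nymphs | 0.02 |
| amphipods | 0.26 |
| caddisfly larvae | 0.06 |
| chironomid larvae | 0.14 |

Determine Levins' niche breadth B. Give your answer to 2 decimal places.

2.77

Σpᵢ² = 0.52² + 0.02² + 0.26² + 0.06² + 0.14² = 0.2704 + 0.0004 + 0.0676 + 0.0036 + 0.0196 = 0.3616
B = 1 / 0.3616 = 2.7655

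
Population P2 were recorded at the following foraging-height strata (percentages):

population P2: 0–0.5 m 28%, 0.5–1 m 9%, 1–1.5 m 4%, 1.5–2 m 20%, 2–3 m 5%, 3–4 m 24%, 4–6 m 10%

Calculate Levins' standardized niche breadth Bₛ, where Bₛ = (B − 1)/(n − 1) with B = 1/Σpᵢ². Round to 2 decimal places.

Convert percentages to proportions (divide by 100).
Σpᵢ² = 0.28² + 0.09² + 0.04² + 0.20² + 0.05² + 0.24² + 0.10² = 0.0784 + 0.0081 + 0.0016 + 0.0400 + 0.0025 + 0.0576 + 0.0100 = 0.1982
B = 1 / 0.1982 = 5.0454
Bₛ = (B − 1)/(n − 1) = (5.0454 − 1)/(7 − 1) = 4.0454/6 = 0.6742

0.67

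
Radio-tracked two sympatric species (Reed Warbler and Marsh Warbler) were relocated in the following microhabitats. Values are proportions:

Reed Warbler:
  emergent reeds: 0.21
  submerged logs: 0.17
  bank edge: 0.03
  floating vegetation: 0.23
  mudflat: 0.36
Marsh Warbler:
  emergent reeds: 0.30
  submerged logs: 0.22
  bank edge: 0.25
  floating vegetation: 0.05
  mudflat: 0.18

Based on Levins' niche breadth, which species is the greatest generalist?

Σp_Reedᵢ² = 0.21² + 0.17² + 0.03² + 0.23² + 0.36² = 0.0441 + 0.0289 + 0.0009 + 0.0529 + 0.1296 = 0.2564
B_Reed = 1 / 0.2564 = 3.9002
Σp_Marsᵢ² = 0.30² + 0.22² + 0.25² + 0.05² + 0.18² = 0.0900 + 0.0484 + 0.0625 + 0.0025 + 0.0324 = 0.2358
B_Mars = 1 / 0.2358 = 4.2409
Highest B → broadest niche (most generalist): Marsh Warbler (B = 4.24).

Marsh Warbler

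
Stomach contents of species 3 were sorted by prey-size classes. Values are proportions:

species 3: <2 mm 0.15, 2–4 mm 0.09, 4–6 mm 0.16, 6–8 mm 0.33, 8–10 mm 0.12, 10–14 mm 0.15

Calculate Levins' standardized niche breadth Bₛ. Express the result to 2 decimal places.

Σpᵢ² = 0.15² + 0.09² + 0.16² + 0.33² + 0.12² + 0.15² = 0.0225 + 0.0081 + 0.0256 + 0.1089 + 0.0144 + 0.0225 = 0.2020
B = 1 / 0.2020 = 4.9505
Bₛ = (B − 1)/(n − 1) = (4.9505 − 1)/(6 − 1) = 3.9505/5 = 0.7901

0.79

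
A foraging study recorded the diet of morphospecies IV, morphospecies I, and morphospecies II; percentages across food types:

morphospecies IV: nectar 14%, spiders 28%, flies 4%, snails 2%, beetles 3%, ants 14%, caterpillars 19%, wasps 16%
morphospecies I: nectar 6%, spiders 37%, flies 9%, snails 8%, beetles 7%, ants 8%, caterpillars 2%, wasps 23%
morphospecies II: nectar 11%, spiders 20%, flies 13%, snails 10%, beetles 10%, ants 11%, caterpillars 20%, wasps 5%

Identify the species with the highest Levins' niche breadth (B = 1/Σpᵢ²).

morphospecies II

Convert percentages to proportions (divide by 100).
Σp_IVᵢ² = 0.14² + 0.28² + 0.04² + 0.02² + 0.03² + 0.14² + 0.19² + 0.16² = 0.0196 + 0.0784 + 0.0016 + 0.0004 + 0.0009 + 0.0196 + 0.0361 + 0.0256 = 0.1822
B_IV = 1 / 0.1822 = 5.4885
Σp_Iᵢ² = 0.06² + 0.37² + 0.09² + 0.08² + 0.07² + 0.08² + 0.02² + 0.23² = 0.0036 + 0.1369 + 0.0081 + 0.0064 + 0.0049 + 0.0064 + 0.0004 + 0.0529 = 0.2196
B_I = 1 / 0.2196 = 4.5537
Σp_IIᵢ² = 0.11² + 0.20² + 0.13² + 0.10² + 0.10² + 0.11² + 0.20² + 0.05² = 0.0121 + 0.0400 + 0.0169 + 0.0100 + 0.0100 + 0.0121 + 0.0400 + 0.0025 = 0.1436
B_II = 1 / 0.1436 = 6.9638
Highest B → broadest niche (most generalist): morphospecies II (B = 6.96).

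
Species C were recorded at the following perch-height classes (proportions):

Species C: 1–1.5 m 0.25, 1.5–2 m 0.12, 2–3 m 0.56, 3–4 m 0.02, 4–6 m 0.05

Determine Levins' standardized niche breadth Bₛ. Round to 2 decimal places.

Σpᵢ² = 0.25² + 0.12² + 0.56² + 0.02² + 0.05² = 0.0625 + 0.0144 + 0.3136 + 0.0004 + 0.0025 = 0.3934
B = 1 / 0.3934 = 2.5419
Bₛ = (B − 1)/(n − 1) = (2.5419 − 1)/(5 − 1) = 1.5419/4 = 0.3855

0.39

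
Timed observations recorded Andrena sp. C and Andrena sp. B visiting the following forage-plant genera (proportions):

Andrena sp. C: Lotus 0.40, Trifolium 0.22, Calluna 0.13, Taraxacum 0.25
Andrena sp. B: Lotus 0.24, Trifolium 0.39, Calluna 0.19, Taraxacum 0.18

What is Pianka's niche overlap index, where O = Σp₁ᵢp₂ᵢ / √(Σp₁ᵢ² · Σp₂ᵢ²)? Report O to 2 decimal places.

0.89

Σ p₁ᵢp₂ᵢ = 0.0960 + 0.0858 + 0.0247 + 0.0450 = 0.2515
Σp_1ᵢ² = 0.40² + 0.22² + 0.13² + 0.25² = 0.1600 + 0.0484 + 0.0169 + 0.0625 = 0.2878
Σp_2ᵢ² = 0.24² + 0.39² + 0.19² + 0.18² = 0.0576 + 0.1521 + 0.0361 + 0.0324 = 0.2782
O = 0.2515 / √(0.2878 × 0.2782) = 0.2515 / 0.28296 = 0.8888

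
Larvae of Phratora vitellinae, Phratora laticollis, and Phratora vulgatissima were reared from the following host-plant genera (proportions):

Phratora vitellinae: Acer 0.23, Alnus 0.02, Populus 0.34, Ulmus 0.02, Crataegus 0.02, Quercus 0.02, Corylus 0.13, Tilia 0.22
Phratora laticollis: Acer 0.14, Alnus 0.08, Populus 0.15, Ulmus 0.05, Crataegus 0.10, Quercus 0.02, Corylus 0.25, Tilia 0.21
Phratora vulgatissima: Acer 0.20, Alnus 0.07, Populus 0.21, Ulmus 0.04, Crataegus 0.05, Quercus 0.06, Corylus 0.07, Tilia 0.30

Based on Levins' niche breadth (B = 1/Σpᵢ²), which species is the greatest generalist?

Σp_viteᵢ² = 0.23² + 0.02² + 0.34² + 0.02² + 0.02² + 0.02² + 0.13² + 0.22² = 0.0529 + 0.0004 + 0.1156 + 0.0004 + 0.0004 + 0.0004 + 0.0169 + 0.0484 = 0.2354
B_vite = 1 / 0.2354 = 4.2481
Σp_latiᵢ² = 0.14² + 0.08² + 0.15² + 0.05² + 0.10² + 0.02² + 0.25² + 0.21² = 0.0196 + 0.0064 + 0.0225 + 0.0025 + 0.0100 + 0.0004 + 0.0625 + 0.0441 = 0.1680
B_lati = 1 / 0.1680 = 5.9524
Σp_vulgᵢ² = 0.20² + 0.07² + 0.21² + 0.04² + 0.05² + 0.06² + 0.07² + 0.30² = 0.0400 + 0.0049 + 0.0441 + 0.0016 + 0.0025 + 0.0036 + 0.0049 + 0.0900 = 0.1916
B_vulg = 1 / 0.1916 = 5.2192
Highest B → broadest niche (most generalist): Phratora laticollis (B = 5.95).

Phratora laticollis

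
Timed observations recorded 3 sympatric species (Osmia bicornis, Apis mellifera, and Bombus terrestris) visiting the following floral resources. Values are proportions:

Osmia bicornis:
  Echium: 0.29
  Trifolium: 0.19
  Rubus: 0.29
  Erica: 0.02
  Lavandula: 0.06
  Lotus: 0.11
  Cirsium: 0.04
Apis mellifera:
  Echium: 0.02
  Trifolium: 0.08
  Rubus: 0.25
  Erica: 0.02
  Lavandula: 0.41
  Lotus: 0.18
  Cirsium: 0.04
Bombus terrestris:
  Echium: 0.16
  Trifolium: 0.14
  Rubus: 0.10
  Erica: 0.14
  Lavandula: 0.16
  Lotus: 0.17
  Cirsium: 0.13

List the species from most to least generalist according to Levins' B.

Σp_bicoᵢ² = 0.29² + 0.19² + 0.29² + 0.02² + 0.06² + 0.11² + 0.04² = 0.0841 + 0.0361 + 0.0841 + 0.0004 + 0.0036 + 0.0121 + 0.0016 = 0.2220
B_bico = 1 / 0.2220 = 4.5045
Σp_mellᵢ² = 0.02² + 0.08² + 0.25² + 0.02² + 0.41² + 0.18² + 0.04² = 0.0004 + 0.0064 + 0.0625 + 0.0004 + 0.1681 + 0.0324 + 0.0016 = 0.2718
B_mell = 1 / 0.2718 = 3.6792
Σp_terrᵢ² = 0.16² + 0.14² + 0.10² + 0.14² + 0.16² + 0.17² + 0.13² = 0.0256 + 0.0196 + 0.0100 + 0.0196 + 0.0256 + 0.0289 + 0.0169 = 0.1462
B_terr = 1 / 0.1462 = 6.8399
Ranking by B (broadest → narrowest): Bombus terrestris (6.84) > Osmia bicornis (4.50) > Apis mellifera (3.68)

Bombus terrestris > Osmia bicornis > Apis mellifera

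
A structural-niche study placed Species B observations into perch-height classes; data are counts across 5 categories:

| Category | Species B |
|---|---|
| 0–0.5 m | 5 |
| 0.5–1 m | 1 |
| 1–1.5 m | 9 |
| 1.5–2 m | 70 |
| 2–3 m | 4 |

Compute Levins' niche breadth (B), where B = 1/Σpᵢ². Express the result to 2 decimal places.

Proportions for Species B (n=89): 5/89=0.0562, 1/89=0.0112, 9/89=0.1011, 70/89=0.7865, 4/89=0.0449
Σpᵢ² = 0.0562² + 0.0112² + 0.1011² + 0.7865² + 0.0449² = 0.003158 + 0.000125 + 0.010221 + 0.618582 + 0.002016 = 0.634102
B = 1 / 0.634102 = 1.5770

1.58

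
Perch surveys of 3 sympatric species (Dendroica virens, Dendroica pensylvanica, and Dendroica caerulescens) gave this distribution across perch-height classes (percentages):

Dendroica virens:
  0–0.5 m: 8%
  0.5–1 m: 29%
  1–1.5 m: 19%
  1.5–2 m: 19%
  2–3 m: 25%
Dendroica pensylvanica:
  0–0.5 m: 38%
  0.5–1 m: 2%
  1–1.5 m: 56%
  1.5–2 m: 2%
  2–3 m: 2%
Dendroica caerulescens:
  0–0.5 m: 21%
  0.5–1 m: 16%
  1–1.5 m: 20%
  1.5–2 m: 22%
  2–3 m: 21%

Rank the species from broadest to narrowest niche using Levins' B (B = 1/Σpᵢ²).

Dendroica caerulescens > Dendroica virens > Dendroica pensylvanica

Convert percentages to proportions (divide by 100).
Σp_vireᵢ² = 0.08² + 0.29² + 0.19² + 0.19² + 0.25² = 0.0064 + 0.0841 + 0.0361 + 0.0361 + 0.0625 = 0.2252
B_vire = 1 / 0.2252 = 4.4405
Σp_pensᵢ² = 0.38² + 0.02² + 0.56² + 0.02² + 0.02² = 0.1444 + 0.0004 + 0.3136 + 0.0004 + 0.0004 = 0.4592
B_pens = 1 / 0.4592 = 2.1777
Σp_caerᵢ² = 0.21² + 0.16² + 0.20² + 0.22² + 0.21² = 0.0441 + 0.0256 + 0.0400 + 0.0484 + 0.0441 = 0.2022
B_caer = 1 / 0.2022 = 4.9456
Ranking by B (broadest → narrowest): Dendroica caerulescens (4.95) > Dendroica virens (4.44) > Dendroica pensylvanica (2.18)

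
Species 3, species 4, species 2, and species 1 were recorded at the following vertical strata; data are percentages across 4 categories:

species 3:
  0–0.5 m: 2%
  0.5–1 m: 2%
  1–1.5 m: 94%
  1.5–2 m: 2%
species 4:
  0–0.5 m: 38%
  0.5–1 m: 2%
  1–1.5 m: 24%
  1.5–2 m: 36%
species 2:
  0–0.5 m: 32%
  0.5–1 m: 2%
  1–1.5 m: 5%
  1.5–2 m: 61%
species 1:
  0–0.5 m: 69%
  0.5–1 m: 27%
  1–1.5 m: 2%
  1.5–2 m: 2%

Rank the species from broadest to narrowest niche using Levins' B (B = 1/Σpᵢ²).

Convert percentages to proportions (divide by 100).
Σp_3ᵢ² = 0.02² + 0.02² + 0.94² + 0.02² = 0.0004 + 0.0004 + 0.8836 + 0.0004 = 0.8848
B_3 = 1 / 0.8848 = 1.1302
Σp_4ᵢ² = 0.38² + 0.02² + 0.24² + 0.36² = 0.1444 + 0.0004 + 0.0576 + 0.1296 = 0.3320
B_4 = 1 / 0.3320 = 3.0120
Σp_2ᵢ² = 0.32² + 0.02² + 0.05² + 0.61² = 0.1024 + 0.0004 + 0.0025 + 0.3721 = 0.4774
B_2 = 1 / 0.4774 = 2.0947
Σp_1ᵢ² = 0.69² + 0.27² + 0.02² + 0.02² = 0.4761 + 0.0729 + 0.0004 + 0.0004 = 0.5498
B_1 = 1 / 0.5498 = 1.8188
Ranking by B (broadest → narrowest): species 4 (3.01) > species 2 (2.09) > species 1 (1.82) > species 3 (1.13)

species 4 > species 2 > species 1 > species 3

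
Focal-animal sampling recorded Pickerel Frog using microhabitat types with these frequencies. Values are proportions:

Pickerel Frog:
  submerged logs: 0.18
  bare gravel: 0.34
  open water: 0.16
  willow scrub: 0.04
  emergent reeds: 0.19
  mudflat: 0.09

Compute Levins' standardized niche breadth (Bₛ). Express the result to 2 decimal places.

0.71

Σpᵢ² = 0.18² + 0.34² + 0.16² + 0.04² + 0.19² + 0.09² = 0.0324 + 0.1156 + 0.0256 + 0.0016 + 0.0361 + 0.0081 = 0.2194
B = 1 / 0.2194 = 4.5579
Bₛ = (B − 1)/(n − 1) = (4.5579 − 1)/(6 − 1) = 3.5579/5 = 0.7116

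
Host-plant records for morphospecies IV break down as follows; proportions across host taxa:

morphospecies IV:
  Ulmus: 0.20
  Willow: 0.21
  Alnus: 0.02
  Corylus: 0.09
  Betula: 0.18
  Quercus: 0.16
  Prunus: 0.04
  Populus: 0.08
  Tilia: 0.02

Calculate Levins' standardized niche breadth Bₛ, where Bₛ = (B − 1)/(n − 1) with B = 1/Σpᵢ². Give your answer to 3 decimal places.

Σpᵢ² = 0.20² + 0.21² + 0.02² + 0.09² + 0.18² + 0.16² + 0.04² + 0.08² + 0.02² = 0.0400 + 0.0441 + 0.0004 + 0.0081 + 0.0324 + 0.0256 + 0.0016 + 0.0064 + 0.0004 = 0.1590
B = 1 / 0.1590 = 6.28931
Bₛ = (B − 1)/(n − 1) = (6.28931 − 1)/(9 − 1) = 5.28931/8 = 0.66116

0.661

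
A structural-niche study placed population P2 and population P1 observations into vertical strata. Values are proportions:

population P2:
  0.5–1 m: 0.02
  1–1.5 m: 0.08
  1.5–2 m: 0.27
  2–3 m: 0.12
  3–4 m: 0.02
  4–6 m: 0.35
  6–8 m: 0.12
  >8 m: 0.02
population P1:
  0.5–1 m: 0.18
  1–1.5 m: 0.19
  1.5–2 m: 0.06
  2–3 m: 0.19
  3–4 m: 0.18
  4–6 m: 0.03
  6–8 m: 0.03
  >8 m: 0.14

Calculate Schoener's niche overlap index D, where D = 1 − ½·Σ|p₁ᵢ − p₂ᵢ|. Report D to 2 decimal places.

Σ|p₁ᵢ − p₂ᵢ| = 0.16 + 0.11 + 0.21 + 0.07 + 0.16 + 0.32 + 0.09 + 0.12 = 1.24
D = 1 − ½ × 1.24 = 1 − 0.620 = 0.3800

0.38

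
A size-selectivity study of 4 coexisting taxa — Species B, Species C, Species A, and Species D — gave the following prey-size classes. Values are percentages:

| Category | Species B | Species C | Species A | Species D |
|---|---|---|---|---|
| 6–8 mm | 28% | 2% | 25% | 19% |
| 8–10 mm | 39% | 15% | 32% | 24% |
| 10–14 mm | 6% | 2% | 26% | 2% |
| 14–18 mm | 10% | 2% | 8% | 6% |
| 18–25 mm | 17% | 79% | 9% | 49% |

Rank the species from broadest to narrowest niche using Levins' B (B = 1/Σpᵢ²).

Convert percentages to proportions (divide by 100).
Σp_Bᵢ² = 0.28² + 0.39² + 0.06² + 0.10² + 0.17² = 0.0784 + 0.1521 + 0.0036 + 0.0100 + 0.0289 = 0.2730
B_B = 1 / 0.2730 = 3.6630
Σp_Cᵢ² = 0.02² + 0.15² + 0.02² + 0.02² + 0.79² = 0.0004 + 0.0225 + 0.0004 + 0.0004 + 0.6241 = 0.6478
B_C = 1 / 0.6478 = 1.5437
Σp_Aᵢ² = 0.25² + 0.32² + 0.26² + 0.08² + 0.09² = 0.0625 + 0.1024 + 0.0676 + 0.0064 + 0.0081 = 0.2470
B_A = 1 / 0.2470 = 4.0486
Σp_Dᵢ² = 0.19² + 0.24² + 0.02² + 0.06² + 0.49² = 0.0361 + 0.0576 + 0.0004 + 0.0036 + 0.2401 = 0.3378
B_D = 1 / 0.3378 = 2.9603
Ranking by B (broadest → narrowest): Species A (4.05) > Species B (3.66) > Species D (2.96) > Species C (1.54)

Species A > Species B > Species D > Species C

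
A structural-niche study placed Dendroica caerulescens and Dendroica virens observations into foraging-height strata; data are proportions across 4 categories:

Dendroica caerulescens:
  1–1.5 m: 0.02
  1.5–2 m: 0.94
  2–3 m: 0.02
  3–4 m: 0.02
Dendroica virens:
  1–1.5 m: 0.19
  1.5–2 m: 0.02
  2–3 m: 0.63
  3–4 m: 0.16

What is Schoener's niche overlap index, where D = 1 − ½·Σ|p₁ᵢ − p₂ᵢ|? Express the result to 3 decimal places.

0.080

Σ|p₁ᵢ − p₂ᵢ| = 0.17 + 0.92 + 0.61 + 0.14 = 1.84
D = 1 − ½ × 1.84 = 1 − 0.920 = 0.08000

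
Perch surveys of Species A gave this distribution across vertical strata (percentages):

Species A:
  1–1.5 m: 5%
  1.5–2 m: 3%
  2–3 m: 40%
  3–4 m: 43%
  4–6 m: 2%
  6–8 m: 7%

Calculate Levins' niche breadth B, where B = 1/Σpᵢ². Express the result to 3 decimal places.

Convert percentages to proportions (divide by 100).
Σpᵢ² = 0.05² + 0.03² + 0.40² + 0.43² + 0.02² + 0.07² = 0.0025 + 0.0009 + 0.1600 + 0.1849 + 0.0004 + 0.0049 = 0.3536
B = 1 / 0.3536 = 2.82805

2.828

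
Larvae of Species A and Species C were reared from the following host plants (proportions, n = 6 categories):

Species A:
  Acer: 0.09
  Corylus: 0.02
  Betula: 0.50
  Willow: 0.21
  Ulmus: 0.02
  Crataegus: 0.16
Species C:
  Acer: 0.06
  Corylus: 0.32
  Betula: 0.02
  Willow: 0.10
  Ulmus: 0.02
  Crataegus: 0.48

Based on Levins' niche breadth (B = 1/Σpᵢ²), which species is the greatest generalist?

Species A

Σp_Aᵢ² = 0.09² + 0.02² + 0.50² + 0.21² + 0.02² + 0.16² = 0.0081 + 0.0004 + 0.2500 + 0.0441 + 0.0004 + 0.0256 = 0.3286
B_A = 1 / 0.3286 = 3.0432
Σp_Cᵢ² = 0.06² + 0.32² + 0.02² + 0.10² + 0.02² + 0.48² = 0.0036 + 0.1024 + 0.0004 + 0.0100 + 0.0004 + 0.2304 = 0.3472
B_C = 1 / 0.3472 = 2.8802
Highest B → broadest niche (most generalist): Species A (B = 3.04).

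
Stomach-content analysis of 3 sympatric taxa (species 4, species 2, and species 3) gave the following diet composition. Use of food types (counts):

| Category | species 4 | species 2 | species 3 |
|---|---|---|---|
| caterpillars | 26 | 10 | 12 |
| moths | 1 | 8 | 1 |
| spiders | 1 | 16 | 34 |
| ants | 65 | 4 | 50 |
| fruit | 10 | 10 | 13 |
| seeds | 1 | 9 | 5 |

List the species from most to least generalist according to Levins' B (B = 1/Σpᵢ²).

species 2 > species 3 > species 4

Proportions for species 4 (n=104): 26/104=0.2500, 1/104=0.0096, 1/104=0.0096, 65/104=0.6250, 10/104=0.0962, 1/104=0.0096
Proportions for species 2 (n=57): 10/57=0.1754, 8/57=0.1404, 16/57=0.2807, 4/57=0.0702, 10/57=0.1754, 9/57=0.1579
Proportions for species 3 (n=115): 12/115=0.1043, 1/115=0.0087, 34/115=0.2957, 50/115=0.4348, 13/115=0.1130, 5/115=0.0435
Σp_4ᵢ² = 0.2500² + 0.0096² + 0.0096² + 0.6250² + 0.0962² + 0.0096² = 0.062500 + 0.000092 + 0.000092 + 0.390625 + 0.009254 + 0.000092 = 0.462655
B_4 = 1 / 0.462655 = 2.1614
Σp_2ᵢ² = 0.1754² + 0.1404² + 0.2807² + 0.0702² + 0.1754² + 0.1579² = 0.030765 + 0.019712 + 0.078792 + 0.004928 + 0.030765 + 0.024932 = 0.189894
B_2 = 1 / 0.189894 = 5.2661
Σp_3ᵢ² = 0.1043² + 0.0087² + 0.2957² + 0.4348² + 0.1130² + 0.0435² = 0.010878 + 0.000076 + 0.087438 + 0.189051 + 0.012769 + 0.001892 = 0.302104
B_3 = 1 / 0.302104 = 3.3101
Ranking by B (broadest → narrowest): species 2 (5.27) > species 3 (3.31) > species 4 (2.16)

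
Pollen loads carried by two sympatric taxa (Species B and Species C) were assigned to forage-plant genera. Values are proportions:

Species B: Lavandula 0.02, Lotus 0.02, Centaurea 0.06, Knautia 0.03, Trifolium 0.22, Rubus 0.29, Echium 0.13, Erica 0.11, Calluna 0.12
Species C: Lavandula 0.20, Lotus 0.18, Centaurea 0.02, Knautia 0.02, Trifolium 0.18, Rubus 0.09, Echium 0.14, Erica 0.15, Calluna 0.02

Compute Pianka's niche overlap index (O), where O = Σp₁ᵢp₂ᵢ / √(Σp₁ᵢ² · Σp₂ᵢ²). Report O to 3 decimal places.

Σ p₁ᵢp₂ᵢ = 0.0040 + 0.0036 + 0.0012 + 0.0006 + 0.0396 + 0.0261 + 0.0182 + 0.0165 + 0.0024 = 0.1122
Σp_1ᵢ² = 0.02² + 0.02² + 0.06² + 0.03² + 0.22² + 0.29² + 0.13² + 0.11² + 0.12² = 0.0004 + 0.0004 + 0.0036 + 0.0009 + 0.0484 + 0.0841 + 0.0169 + 0.0121 + 0.0144 = 0.1812
Σp_2ᵢ² = 0.20² + 0.18² + 0.02² + 0.02² + 0.18² + 0.09² + 0.14² + 0.15² + 0.02² = 0.0400 + 0.0324 + 0.0004 + 0.0004 + 0.0324 + 0.0081 + 0.0196 + 0.0225 + 0.0004 = 0.1562
O = 0.1122 / √(0.1812 × 0.1562) = 0.1122 / 0.168236 = 0.66692

0.667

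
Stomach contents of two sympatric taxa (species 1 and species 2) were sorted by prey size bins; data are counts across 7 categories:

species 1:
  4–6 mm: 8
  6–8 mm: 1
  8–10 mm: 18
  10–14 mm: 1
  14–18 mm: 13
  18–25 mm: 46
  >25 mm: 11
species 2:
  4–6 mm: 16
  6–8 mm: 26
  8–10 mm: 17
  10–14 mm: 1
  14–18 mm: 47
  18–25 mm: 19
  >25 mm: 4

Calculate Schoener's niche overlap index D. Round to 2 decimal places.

Proportions for species 1 (n=98): 8/98=0.0816, 1/98=0.0102, 18/98=0.1837, 1/98=0.0102, 13/98=0.1327, 46/98=0.4694, 11/98=0.1122
Proportions for species 2 (n=130): 16/130=0.1231, 26/130=0.2000, 17/130=0.1308, 1/130=0.0077, 47/130=0.3615, 19/130=0.1462, 4/130=0.0308
Σ|p₁ᵢ − p₂ᵢ| = 0.0415 + 0.1898 + 0.0529 + 0.0025 + 0.2288 + 0.3232 + 0.0814 = 0.9201
D = 1 − ½ × 0.9201 = 1 − 0.46005 = 0.53995

0.54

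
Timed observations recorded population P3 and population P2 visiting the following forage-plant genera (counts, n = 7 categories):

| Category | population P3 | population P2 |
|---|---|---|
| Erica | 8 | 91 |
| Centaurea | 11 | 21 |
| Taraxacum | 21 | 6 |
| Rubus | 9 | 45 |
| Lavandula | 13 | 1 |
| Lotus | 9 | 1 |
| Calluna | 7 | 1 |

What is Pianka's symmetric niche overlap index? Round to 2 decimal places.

Proportions for population P3 (n=78): 8/78=0.1026, 11/78=0.1410, 21/78=0.2692, 9/78=0.1154, 13/78=0.1667, 9/78=0.1154, 7/78=0.0897
Proportions for population P2 (n=166): 91/166=0.5482, 21/166=0.1265, 6/166=0.0361, 45/166=0.2711, 1/166=0.0060, 1/166=0.0060, 1/166=0.0060
Σ p₁ᵢp₂ᵢ = 0.056245 + 0.017837 + 0.009718 + 0.031285 + 0.001000 + 0.000692 + 0.000538 = 0.117315
Σp_1ᵢ² = 0.1026² + 0.1410² + 0.2692² + 0.1154² + 0.1667² + 0.1154² + 0.0897² = 0.010527 + 0.019881 + 0.072469 + 0.013317 + 0.027789 + 0.013317 + 0.008046 = 0.165346
Σp_2ᵢ² = 0.5482² + 0.1265² + 0.0361² + 0.2711² + 0.0060² + 0.0060² + 0.0060² = 0.300523 + 0.016002 + 0.001303 + 0.073495 + 0.000036 + 0.000036 + 0.000036 = 0.391431
O = 0.117315 / √(0.165346 × 0.391431) = 0.117315 / 0.2544043 = 0.4611

0.46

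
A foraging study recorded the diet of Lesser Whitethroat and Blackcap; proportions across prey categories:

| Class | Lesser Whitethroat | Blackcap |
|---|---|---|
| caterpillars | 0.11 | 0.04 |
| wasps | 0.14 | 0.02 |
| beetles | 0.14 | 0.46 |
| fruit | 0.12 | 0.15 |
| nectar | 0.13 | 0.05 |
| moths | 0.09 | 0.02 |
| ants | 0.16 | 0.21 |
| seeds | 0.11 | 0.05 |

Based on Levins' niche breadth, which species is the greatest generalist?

Σp_Whitᵢ² = 0.11² + 0.14² + 0.14² + 0.12² + 0.13² + 0.09² + 0.16² + 0.11² = 0.0121 + 0.0196 + 0.0196 + 0.0144 + 0.0169 + 0.0081 + 0.0256 + 0.0121 = 0.1284
B_Whit = 1 / 0.1284 = 7.7882
Σp_Blacᵢ² = 0.04² + 0.02² + 0.46² + 0.15² + 0.05² + 0.02² + 0.21² + 0.05² = 0.0016 + 0.0004 + 0.2116 + 0.0225 + 0.0025 + 0.0004 + 0.0441 + 0.0025 = 0.2856
B_Blac = 1 / 0.2856 = 3.5014
Highest B → broadest niche (most generalist): Lesser Whitethroat (B = 7.79).

Lesser Whitethroat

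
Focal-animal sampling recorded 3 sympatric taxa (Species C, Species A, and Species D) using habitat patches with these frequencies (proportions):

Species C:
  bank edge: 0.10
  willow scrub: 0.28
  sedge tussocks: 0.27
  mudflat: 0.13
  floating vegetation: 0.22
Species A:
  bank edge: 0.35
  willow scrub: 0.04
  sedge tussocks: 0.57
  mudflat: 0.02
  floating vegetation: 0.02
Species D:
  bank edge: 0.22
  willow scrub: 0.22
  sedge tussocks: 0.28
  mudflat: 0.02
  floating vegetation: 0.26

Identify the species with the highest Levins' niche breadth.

Σp_Cᵢ² = 0.10² + 0.28² + 0.27² + 0.13² + 0.22² = 0.0100 + 0.0784 + 0.0729 + 0.0169 + 0.0484 = 0.2266
B_C = 1 / 0.2266 = 4.4131
Σp_Aᵢ² = 0.35² + 0.04² + 0.57² + 0.02² + 0.02² = 0.1225 + 0.0016 + 0.3249 + 0.0004 + 0.0004 = 0.4498
B_A = 1 / 0.4498 = 2.2232
Σp_Dᵢ² = 0.22² + 0.22² + 0.28² + 0.02² + 0.26² = 0.0484 + 0.0484 + 0.0784 + 0.0004 + 0.0676 = 0.2432
B_D = 1 / 0.2432 = 4.1118
Highest B → broadest niche (most generalist): Species C (B = 4.41).

Species C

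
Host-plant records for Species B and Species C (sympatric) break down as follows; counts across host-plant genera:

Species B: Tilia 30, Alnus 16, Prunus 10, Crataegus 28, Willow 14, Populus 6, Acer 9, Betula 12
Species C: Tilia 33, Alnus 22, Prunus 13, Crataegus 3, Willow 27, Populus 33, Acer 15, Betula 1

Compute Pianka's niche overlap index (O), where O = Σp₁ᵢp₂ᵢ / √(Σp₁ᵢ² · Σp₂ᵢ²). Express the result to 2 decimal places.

0.74

Proportions for Species B (n=125): 30/125=0.2400, 16/125=0.1280, 10/125=0.0800, 28/125=0.2240, 14/125=0.1120, 6/125=0.0480, 9/125=0.0720, 12/125=0.0960
Proportions for Species C (n=147): 33/147=0.2245, 22/147=0.1497, 13/147=0.0884, 3/147=0.0204, 27/147=0.1837, 33/147=0.2245, 15/147=0.1020, 1/147=0.0068
Σ p₁ᵢp₂ᵢ = 0.053880 + 0.019162 + 0.007072 + 0.004570 + 0.020574 + 0.010776 + 0.007344 + 0.000653 = 0.124031
Σp_1ᵢ² = 0.2400² + 0.1280² + 0.0800² + 0.2240² + 0.1120² + 0.0480² + 0.0720² + 0.0960² = 0.057600 + 0.016384 + 0.006400 + 0.050176 + 0.012544 + 0.002304 + 0.005184 + 0.009216 = 0.159808
Σp_2ᵢ² = 0.2245² + 0.1497² + 0.0884² + 0.0204² + 0.1837² + 0.2245² + 0.1020² + 0.0068² = 0.050400 + 0.022410 + 0.007815 + 0.000416 + 0.033746 + 0.050400 + 0.010404 + 0.000046 = 0.175637
O = 0.124031 / √(0.159808 × 0.175637) = 0.124031 / 0.1675357 = 0.7403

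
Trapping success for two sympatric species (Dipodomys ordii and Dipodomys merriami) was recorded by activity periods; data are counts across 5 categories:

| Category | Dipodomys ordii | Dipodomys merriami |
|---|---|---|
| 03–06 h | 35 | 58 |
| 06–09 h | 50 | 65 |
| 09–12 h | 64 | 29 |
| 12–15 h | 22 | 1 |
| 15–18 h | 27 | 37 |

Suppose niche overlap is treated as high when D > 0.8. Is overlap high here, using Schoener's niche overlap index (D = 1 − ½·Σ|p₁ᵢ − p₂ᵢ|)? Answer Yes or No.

No

Proportions for Dipodomys ordii (n=198): 35/198=0.1768, 50/198=0.2525, 64/198=0.3232, 22/198=0.1111, 27/198=0.1364
Proportions for Dipodomys merriami (n=190): 58/190=0.3053, 65/190=0.3421, 29/190=0.1526, 1/190=0.0053, 37/190=0.1947
Σ|p₁ᵢ − p₂ᵢ| = 0.1285 + 0.0896 + 0.1706 + 0.1058 + 0.0583 = 0.5528
D = 1 − ½ × 0.5528 = 1 − 0.27640 = 0.72360
D = 0.72360 < 0.8 → No.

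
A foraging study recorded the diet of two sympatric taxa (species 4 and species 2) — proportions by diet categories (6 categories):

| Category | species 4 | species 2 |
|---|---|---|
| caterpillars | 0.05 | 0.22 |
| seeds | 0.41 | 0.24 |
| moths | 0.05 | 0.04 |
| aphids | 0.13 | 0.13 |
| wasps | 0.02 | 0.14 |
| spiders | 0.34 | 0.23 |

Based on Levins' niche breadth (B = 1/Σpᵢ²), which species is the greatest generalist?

species 2

Σp_4ᵢ² = 0.05² + 0.41² + 0.05² + 0.13² + 0.02² + 0.34² = 0.0025 + 0.1681 + 0.0025 + 0.0169 + 0.0004 + 0.1156 = 0.3060
B_4 = 1 / 0.3060 = 3.2680
Σp_2ᵢ² = 0.22² + 0.24² + 0.04² + 0.13² + 0.14² + 0.23² = 0.0484 + 0.0576 + 0.0016 + 0.0169 + 0.0196 + 0.0529 = 0.1970
B_2 = 1 / 0.1970 = 5.0761
Highest B → broadest niche (most generalist): species 2 (B = 5.08).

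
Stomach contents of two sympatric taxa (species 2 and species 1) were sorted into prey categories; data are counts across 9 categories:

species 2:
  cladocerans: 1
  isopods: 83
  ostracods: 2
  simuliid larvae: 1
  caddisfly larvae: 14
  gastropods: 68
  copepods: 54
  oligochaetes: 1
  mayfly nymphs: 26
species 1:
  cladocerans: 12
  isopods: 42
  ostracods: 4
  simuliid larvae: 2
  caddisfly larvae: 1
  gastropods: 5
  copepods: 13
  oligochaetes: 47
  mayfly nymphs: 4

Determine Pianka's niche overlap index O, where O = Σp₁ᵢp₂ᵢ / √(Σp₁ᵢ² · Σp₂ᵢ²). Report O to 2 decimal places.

0.58

Proportions for species 2 (n=250): 1/250=0.0040, 83/250=0.3320, 2/250=0.0080, 1/250=0.0040, 14/250=0.0560, 68/250=0.2720, 54/250=0.2160, 1/250=0.0040, 26/250=0.1040
Proportions for species 1 (n=130): 12/130=0.0923, 42/130=0.3231, 4/130=0.0308, 2/130=0.0154, 1/130=0.0077, 5/130=0.0385, 13/130=0.1000, 47/130=0.3615, 4/130=0.0308
Σ p₁ᵢp₂ᵢ = 0.000369 + 0.107269 + 0.000246 + 0.000062 + 0.000431 + 0.010472 + 0.021600 + 0.001446 + 0.003203 = 0.145098
Σp_1ᵢ² = 0.0040² + 0.3320² + 0.0080² + 0.0040² + 0.0560² + 0.2720² + 0.2160² + 0.0040² + 0.1040² = 0.000016 + 0.110224 + 0.000064 + 0.000016 + 0.003136 + 0.073984 + 0.046656 + 0.000016 + 0.010816 = 0.244928
Σp_2ᵢ² = 0.0923² + 0.3231² + 0.0308² + 0.0154² + 0.0077² + 0.0385² + 0.1000² + 0.3615² + 0.0308² = 0.008519 + 0.104394 + 0.000949 + 0.000237 + 0.000059 + 0.001482 + 0.010000 + 0.130682 + 0.000949 = 0.257271
O = 0.145098 / √(0.244928 × 0.257271) = 0.145098 / 0.2510236 = 0.5780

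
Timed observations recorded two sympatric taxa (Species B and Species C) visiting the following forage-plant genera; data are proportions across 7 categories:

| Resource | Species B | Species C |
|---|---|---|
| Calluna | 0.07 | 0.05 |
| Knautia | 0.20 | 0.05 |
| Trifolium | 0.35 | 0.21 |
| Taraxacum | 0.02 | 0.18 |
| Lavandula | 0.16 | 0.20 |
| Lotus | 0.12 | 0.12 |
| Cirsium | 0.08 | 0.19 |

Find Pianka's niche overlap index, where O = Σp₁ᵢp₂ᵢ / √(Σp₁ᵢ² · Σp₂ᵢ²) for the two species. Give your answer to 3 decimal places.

Σ p₁ᵢp₂ᵢ = 0.0035 + 0.0100 + 0.0735 + 0.0036 + 0.0320 + 0.0144 + 0.0152 = 0.1522
Σp_1ᵢ² = 0.07² + 0.20² + 0.35² + 0.02² + 0.16² + 0.12² + 0.08² = 0.0049 + 0.0400 + 0.1225 + 0.0004 + 0.0256 + 0.0144 + 0.0064 = 0.2142
Σp_2ᵢ² = 0.05² + 0.05² + 0.21² + 0.18² + 0.20² + 0.12² + 0.19² = 0.0025 + 0.0025 + 0.0441 + 0.0324 + 0.0400 + 0.0144 + 0.0361 = 0.1720
O = 0.1522 / √(0.2142 × 0.1720) = 0.1522 / 0.191944 = 0.79294

0.793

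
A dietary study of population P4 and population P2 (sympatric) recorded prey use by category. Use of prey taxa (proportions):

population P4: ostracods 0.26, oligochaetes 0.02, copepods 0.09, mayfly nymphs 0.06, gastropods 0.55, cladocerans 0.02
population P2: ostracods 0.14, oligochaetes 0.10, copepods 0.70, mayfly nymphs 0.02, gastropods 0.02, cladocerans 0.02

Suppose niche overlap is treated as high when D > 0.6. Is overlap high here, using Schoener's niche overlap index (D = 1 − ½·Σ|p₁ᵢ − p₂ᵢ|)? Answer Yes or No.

Σ|p₁ᵢ − p₂ᵢ| = 0.12 + 0.08 + 0.61 + 0.04 + 0.53 + 0.00 = 1.38
D = 1 − ½ × 1.38 = 1 − 0.690 = 0.3100
D = 0.3100 < 0.6 → No.

No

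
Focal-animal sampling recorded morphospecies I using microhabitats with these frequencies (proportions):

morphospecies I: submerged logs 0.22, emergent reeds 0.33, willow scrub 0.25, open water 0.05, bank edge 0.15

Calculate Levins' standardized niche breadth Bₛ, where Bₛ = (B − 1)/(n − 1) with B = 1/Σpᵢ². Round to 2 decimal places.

0.77

Σpᵢ² = 0.22² + 0.33² + 0.25² + 0.05² + 0.15² = 0.0484 + 0.1089 + 0.0625 + 0.0025 + 0.0225 = 0.2448
B = 1 / 0.2448 = 4.0850
Bₛ = (B − 1)/(n − 1) = (4.0850 − 1)/(5 − 1) = 3.0850/4 = 0.7713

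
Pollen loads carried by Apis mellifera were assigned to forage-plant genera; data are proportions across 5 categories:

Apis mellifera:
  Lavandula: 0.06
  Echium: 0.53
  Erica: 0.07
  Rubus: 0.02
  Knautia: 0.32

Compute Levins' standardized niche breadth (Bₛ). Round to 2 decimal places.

Σpᵢ² = 0.06² + 0.53² + 0.07² + 0.02² + 0.32² = 0.0036 + 0.2809 + 0.0049 + 0.0004 + 0.1024 = 0.3922
B = 1 / 0.3922 = 2.5497
Bₛ = (B − 1)/(n − 1) = (2.5497 − 1)/(5 − 1) = 1.5497/4 = 0.3874

0.39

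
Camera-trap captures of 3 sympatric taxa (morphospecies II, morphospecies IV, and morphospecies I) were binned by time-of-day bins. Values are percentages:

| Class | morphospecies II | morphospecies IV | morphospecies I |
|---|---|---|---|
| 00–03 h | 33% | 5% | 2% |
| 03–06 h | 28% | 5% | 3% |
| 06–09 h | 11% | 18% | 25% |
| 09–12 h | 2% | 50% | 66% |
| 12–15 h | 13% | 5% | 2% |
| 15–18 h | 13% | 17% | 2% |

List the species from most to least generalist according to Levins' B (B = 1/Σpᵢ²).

morphospecies II > morphospecies IV > morphospecies I

Convert percentages to proportions (divide by 100).
Σp_IIᵢ² = 0.33² + 0.28² + 0.11² + 0.02² + 0.13² + 0.13² = 0.1089 + 0.0784 + 0.0121 + 0.0004 + 0.0169 + 0.0169 = 0.2336
B_II = 1 / 0.2336 = 4.2808
Σp_IVᵢ² = 0.05² + 0.05² + 0.18² + 0.50² + 0.05² + 0.17² = 0.0025 + 0.0025 + 0.0324 + 0.2500 + 0.0025 + 0.0289 = 0.3188
B_IV = 1 / 0.3188 = 3.1368
Σp_Iᵢ² = 0.02² + 0.03² + 0.25² + 0.66² + 0.02² + 0.02² = 0.0004 + 0.0009 + 0.0625 + 0.4356 + 0.0004 + 0.0004 = 0.5002
B_I = 1 / 0.5002 = 1.9992
Ranking by B (broadest → narrowest): morphospecies II (4.28) > morphospecies IV (3.14) > morphospecies I (2.00)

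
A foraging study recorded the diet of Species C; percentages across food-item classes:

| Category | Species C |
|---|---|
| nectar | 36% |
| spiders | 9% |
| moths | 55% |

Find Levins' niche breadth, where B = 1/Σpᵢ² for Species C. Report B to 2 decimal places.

2.27

Convert percentages to proportions (divide by 100).
Σpᵢ² = 0.36² + 0.09² + 0.55² = 0.1296 + 0.0081 + 0.3025 = 0.4402
B = 1 / 0.4402 = 2.2717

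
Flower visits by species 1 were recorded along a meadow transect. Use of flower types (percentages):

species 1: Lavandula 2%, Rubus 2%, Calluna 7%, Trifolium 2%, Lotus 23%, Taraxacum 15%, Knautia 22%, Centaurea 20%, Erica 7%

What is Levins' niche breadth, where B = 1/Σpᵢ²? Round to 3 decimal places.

5.721

Convert percentages to proportions (divide by 100).
Σpᵢ² = 0.02² + 0.02² + 0.07² + 0.02² + 0.23² + 0.15² + 0.22² + 0.20² + 0.07² = 0.0004 + 0.0004 + 0.0049 + 0.0004 + 0.0529 + 0.0225 + 0.0484 + 0.0400 + 0.0049 = 0.1748
B = 1 / 0.1748 = 5.72082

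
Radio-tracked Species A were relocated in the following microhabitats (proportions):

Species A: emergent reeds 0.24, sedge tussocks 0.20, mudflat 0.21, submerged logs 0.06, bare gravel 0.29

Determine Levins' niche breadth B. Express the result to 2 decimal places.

Σpᵢ² = 0.24² + 0.20² + 0.21² + 0.06² + 0.29² = 0.0576 + 0.0400 + 0.0441 + 0.0036 + 0.0841 = 0.2294
B = 1 / 0.2294 = 4.3592

4.36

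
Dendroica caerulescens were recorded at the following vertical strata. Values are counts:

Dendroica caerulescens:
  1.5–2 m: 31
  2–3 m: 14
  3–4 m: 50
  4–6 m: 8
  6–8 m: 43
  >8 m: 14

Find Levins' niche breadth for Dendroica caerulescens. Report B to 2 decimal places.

Proportions for Dendroica caerulescens (n=160): 31/160=0.1938, 14/160=0.0875, 50/160=0.3125, 8/160=0.0500, 43/160=0.2688, 14/160=0.0875
Σpᵢ² = 0.1938² + 0.0875² + 0.3125² + 0.0500² + 0.2688² + 0.0875² = 0.037558 + 0.007656 + 0.097656 + 0.002500 + 0.072253 + 0.007656 = 0.225279
B = 1 / 0.225279 = 4.4389

4.44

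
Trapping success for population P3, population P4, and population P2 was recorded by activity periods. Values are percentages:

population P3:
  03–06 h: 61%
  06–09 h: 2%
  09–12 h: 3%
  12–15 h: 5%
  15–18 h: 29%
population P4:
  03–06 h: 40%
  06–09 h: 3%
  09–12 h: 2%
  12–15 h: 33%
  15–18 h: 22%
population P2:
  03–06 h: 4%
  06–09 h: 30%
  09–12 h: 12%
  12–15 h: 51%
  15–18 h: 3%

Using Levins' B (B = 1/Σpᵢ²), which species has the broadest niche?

population P4

Convert percentages to proportions (divide by 100).
Σp_P3ᵢ² = 0.61² + 0.02² + 0.03² + 0.05² + 0.29² = 0.3721 + 0.0004 + 0.0009 + 0.0025 + 0.0841 = 0.4600
B_P3 = 1 / 0.4600 = 2.1739
Σp_P4ᵢ² = 0.40² + 0.03² + 0.02² + 0.33² + 0.22² = 0.1600 + 0.0009 + 0.0004 + 0.1089 + 0.0484 = 0.3186
B_P4 = 1 / 0.3186 = 3.1387
Σp_P2ᵢ² = 0.04² + 0.30² + 0.12² + 0.51² + 0.03² = 0.0016 + 0.0900 + 0.0144 + 0.2601 + 0.0009 = 0.3670
B_P2 = 1 / 0.3670 = 2.7248
Highest B → broadest niche (most generalist): population P4 (B = 3.14).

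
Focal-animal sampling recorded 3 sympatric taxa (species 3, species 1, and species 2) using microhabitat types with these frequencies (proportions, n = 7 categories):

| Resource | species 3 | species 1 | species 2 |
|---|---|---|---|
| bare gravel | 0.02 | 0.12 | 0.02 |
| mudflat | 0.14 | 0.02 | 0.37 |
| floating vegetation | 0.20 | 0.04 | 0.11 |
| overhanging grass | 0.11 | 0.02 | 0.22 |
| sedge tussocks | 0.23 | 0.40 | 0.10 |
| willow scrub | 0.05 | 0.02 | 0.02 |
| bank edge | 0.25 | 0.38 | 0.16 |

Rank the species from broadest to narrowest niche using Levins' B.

species 3 > species 2 > species 1

Σp_3ᵢ² = 0.02² + 0.14² + 0.20² + 0.11² + 0.23² + 0.05² + 0.25² = 0.0004 + 0.0196 + 0.0400 + 0.0121 + 0.0529 + 0.0025 + 0.0625 = 0.1900
B_3 = 1 / 0.1900 = 5.2632
Σp_1ᵢ² = 0.12² + 0.02² + 0.04² + 0.02² + 0.40² + 0.02² + 0.38² = 0.0144 + 0.0004 + 0.0016 + 0.0004 + 0.1600 + 0.0004 + 0.1444 = 0.3216
B_1 = 1 / 0.3216 = 3.1095
Σp_2ᵢ² = 0.02² + 0.37² + 0.11² + 0.22² + 0.10² + 0.02² + 0.16² = 0.0004 + 0.1369 + 0.0121 + 0.0484 + 0.0100 + 0.0004 + 0.0256 = 0.2338
B_2 = 1 / 0.2338 = 4.2772
Ranking by B (broadest → narrowest): species 3 (5.26) > species 2 (4.28) > species 1 (3.11)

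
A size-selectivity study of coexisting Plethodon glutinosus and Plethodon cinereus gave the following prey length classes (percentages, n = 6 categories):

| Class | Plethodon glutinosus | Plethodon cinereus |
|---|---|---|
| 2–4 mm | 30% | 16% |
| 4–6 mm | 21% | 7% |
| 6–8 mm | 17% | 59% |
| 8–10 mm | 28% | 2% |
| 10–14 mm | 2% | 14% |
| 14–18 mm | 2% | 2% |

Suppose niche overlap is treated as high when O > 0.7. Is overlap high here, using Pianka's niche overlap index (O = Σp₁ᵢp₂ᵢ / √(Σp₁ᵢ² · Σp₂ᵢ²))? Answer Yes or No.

No

Convert percentages to proportions (divide by 100).
Σ p₁ᵢp₂ᵢ = 0.0480 + 0.0147 + 0.1003 + 0.0056 + 0.0028 + 0.0004 = 0.1718
Σp_1ᵢ² = 0.30² + 0.21² + 0.17² + 0.28² + 0.02² + 0.02² = 0.0900 + 0.0441 + 0.0289 + 0.0784 + 0.0004 + 0.0004 = 0.2422
Σp_2ᵢ² = 0.16² + 0.07² + 0.59² + 0.02² + 0.14² + 0.02² = 0.0256 + 0.0049 + 0.3481 + 0.0004 + 0.0196 + 0.0004 = 0.3990
O = 0.1718 / √(0.2422 × 0.3990) = 0.1718 / 0.31087 = 0.5526
O = 0.5526 < 0.7 → No.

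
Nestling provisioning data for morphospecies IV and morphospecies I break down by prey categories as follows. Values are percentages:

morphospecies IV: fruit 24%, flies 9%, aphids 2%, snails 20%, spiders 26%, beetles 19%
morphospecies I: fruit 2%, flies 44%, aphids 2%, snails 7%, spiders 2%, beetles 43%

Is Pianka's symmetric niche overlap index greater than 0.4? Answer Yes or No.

Convert percentages to proportions (divide by 100).
Σ p₁ᵢp₂ᵢ = 0.0048 + 0.0396 + 0.0004 + 0.0140 + 0.0052 + 0.0817 = 0.1457
Σp_1ᵢ² = 0.24² + 0.09² + 0.02² + 0.20² + 0.26² + 0.19² = 0.0576 + 0.0081 + 0.0004 + 0.0400 + 0.0676 + 0.0361 = 0.2098
Σp_2ᵢ² = 0.02² + 0.44² + 0.02² + 0.07² + 0.02² + 0.43² = 0.0004 + 0.1936 + 0.0004 + 0.0049 + 0.0004 + 0.1849 = 0.3846
O = 0.1457 / √(0.2098 × 0.3846) = 0.1457 / 0.28406 = 0.5129
O = 0.5129 > 0.4 → Yes.

Yes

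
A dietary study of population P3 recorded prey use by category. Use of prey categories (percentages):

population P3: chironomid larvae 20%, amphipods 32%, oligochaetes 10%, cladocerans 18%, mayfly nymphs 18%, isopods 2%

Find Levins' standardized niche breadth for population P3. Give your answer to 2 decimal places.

0.72

Convert percentages to proportions (divide by 100).
Σpᵢ² = 0.20² + 0.32² + 0.10² + 0.18² + 0.18² + 0.02² = 0.0400 + 0.1024 + 0.0100 + 0.0324 + 0.0324 + 0.0004 = 0.2176
B = 1 / 0.2176 = 4.5956
Bₛ = (B − 1)/(n − 1) = (4.5956 − 1)/(6 − 1) = 3.5956/5 = 0.7191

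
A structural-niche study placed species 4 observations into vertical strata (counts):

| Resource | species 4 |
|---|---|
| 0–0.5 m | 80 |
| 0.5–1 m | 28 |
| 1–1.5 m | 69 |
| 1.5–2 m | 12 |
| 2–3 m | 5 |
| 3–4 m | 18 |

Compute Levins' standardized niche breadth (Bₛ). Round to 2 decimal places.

Proportions for species 4 (n=212): 80/212=0.3774, 28/212=0.1321, 69/212=0.3255, 12/212=0.0566, 5/212=0.0236, 18/212=0.0849
Σpᵢ² = 0.3774² + 0.1321² + 0.3255² + 0.0566² + 0.0236² + 0.0849² = 0.142431 + 0.017450 + 0.105950 + 0.003204 + 0.000557 + 0.007208 = 0.276800
B = 1 / 0.276800 = 3.6127
Bₛ = (B − 1)/(n − 1) = (3.6127 − 1)/(6 − 1) = 2.6127/5 = 0.5225

0.52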